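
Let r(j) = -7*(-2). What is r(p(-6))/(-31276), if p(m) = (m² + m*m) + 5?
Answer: -1/2234 ≈ -0.00044763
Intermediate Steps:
p(m) = 5 + 2*m² (p(m) = (m² + m²) + 5 = 2*m² + 5 = 5 + 2*m²)
r(j) = 14
r(p(-6))/(-31276) = 14/(-31276) = 14*(-1/31276) = -1/2234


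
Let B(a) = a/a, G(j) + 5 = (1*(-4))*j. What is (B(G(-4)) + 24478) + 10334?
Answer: 34813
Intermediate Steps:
G(j) = -5 - 4*j (G(j) = -5 + (1*(-4))*j = -5 - 4*j)
B(a) = 1
(B(G(-4)) + 24478) + 10334 = (1 + 24478) + 10334 = 24479 + 10334 = 34813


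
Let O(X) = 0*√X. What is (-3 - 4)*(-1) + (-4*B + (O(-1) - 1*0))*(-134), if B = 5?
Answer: 2687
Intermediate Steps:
O(X) = 0
(-3 - 4)*(-1) + (-4*B + (O(-1) - 1*0))*(-134) = (-3 - 4)*(-1) + (-4*5 + (0 - 1*0))*(-134) = -7*(-1) + (-20 + (0 + 0))*(-134) = 7 + (-20 + 0)*(-134) = 7 - 20*(-134) = 7 + 2680 = 2687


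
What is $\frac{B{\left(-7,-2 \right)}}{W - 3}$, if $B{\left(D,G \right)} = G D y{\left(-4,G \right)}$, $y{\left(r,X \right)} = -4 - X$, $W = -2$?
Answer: $\frac{28}{5} \approx 5.6$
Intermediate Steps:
$B{\left(D,G \right)} = D G \left(-4 - G\right)$ ($B{\left(D,G \right)} = G D \left(-4 - G\right) = D G \left(-4 - G\right)$)
$\frac{B{\left(-7,-2 \right)}}{W - 3} = \frac{\left(-1\right) \left(-7\right) \left(-2\right) \left(4 - 2\right)}{-2 - 3} = \frac{\left(-1\right) \left(-7\right) \left(-2\right) 2}{-5} = \left(- \frac{1}{5}\right) \left(-28\right) = \frac{28}{5}$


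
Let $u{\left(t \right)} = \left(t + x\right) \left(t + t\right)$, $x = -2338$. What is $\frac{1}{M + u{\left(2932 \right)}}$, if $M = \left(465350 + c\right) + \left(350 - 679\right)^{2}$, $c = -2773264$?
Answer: $\frac{1}{1283543} \approx 7.7909 \cdot 10^{-7}$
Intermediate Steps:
$M = -2199673$ ($M = \left(465350 - 2773264\right) + \left(350 - 679\right)^{2} = -2307914 + \left(-329\right)^{2} = -2307914 + 108241 = -2199673$)
$u{\left(t \right)} = 2 t \left(-2338 + t\right)$ ($u{\left(t \right)} = \left(t - 2338\right) \left(t + t\right) = \left(-2338 + t\right) 2 t = 2 t \left(-2338 + t\right)$)
$\frac{1}{M + u{\left(2932 \right)}} = \frac{1}{-2199673 + 2 \cdot 2932 \left(-2338 + 2932\right)} = \frac{1}{-2199673 + 2 \cdot 2932 \cdot 594} = \frac{1}{-2199673 + 3483216} = \frac{1}{1283543}$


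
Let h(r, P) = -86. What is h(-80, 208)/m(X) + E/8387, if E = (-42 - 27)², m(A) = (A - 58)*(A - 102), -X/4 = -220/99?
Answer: 852515757/1553255626 ≈ 0.54886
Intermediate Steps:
X = 80/9 (X = -(-880)/99 = -4*(-20/9) = 80/9 ≈ 8.8889)
m(A) = (-102 + A)*(-58 + A) (m(A) = (-58 + A)*(-102 + A) = (-102 + A)*(-58 + A))
E = 4761 (E = (-69)² = 4761)
h(-80, 208)/m(X) + E/8387 = -86/(5916 + (80/9)² - 160*80/9) + 4761/8387 = -86/(5916 + 6400/81 - 12800/9) + 4761*(1/8387) = -86/370396/81 + 4761/8387 = -86*81/370396 + 4761/8387 = -3483/185198 + 4761/8387 = 852515757/1553255626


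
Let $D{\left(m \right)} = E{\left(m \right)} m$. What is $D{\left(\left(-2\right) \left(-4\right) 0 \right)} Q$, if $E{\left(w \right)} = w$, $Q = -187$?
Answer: $0$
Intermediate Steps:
$D{\left(m \right)} = m^{2}$ ($D{\left(m \right)} = m m = m^{2}$)
$D{\left(\left(-2\right) \left(-4\right) 0 \right)} Q = \left(\left(-2\right) \left(-4\right) 0\right)^{2} \left(-187\right) = \left(8 \cdot 0\right)^{2} \left(-187\right) = 0^{2} \left(-187\right) = 0 \left(-187\right) = 0$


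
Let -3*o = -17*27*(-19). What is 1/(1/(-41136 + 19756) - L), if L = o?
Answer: 21380/62151659 ≈ 0.00034400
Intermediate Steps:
o = -2907 (o = -(-17*27)*(-19)/3 = -(-153)*(-19) = -⅓*8721 = -2907)
L = -2907
1/(1/(-41136 + 19756) - L) = 1/(1/(-41136 + 19756) - 1*(-2907)) = 1/(1/(-21380) + 2907) = 1/(-1/21380 + 2907) = 1/(62151659/21380) = 21380/62151659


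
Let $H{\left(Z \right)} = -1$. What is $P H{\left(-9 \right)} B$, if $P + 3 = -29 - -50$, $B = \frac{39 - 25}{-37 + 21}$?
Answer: $\frac{63}{4} \approx 15.75$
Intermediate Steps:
$B = - \frac{7}{8}$ ($B = \frac{14}{-16} = 14 \left(- \frac{1}{16}\right) = - \frac{7}{8} \approx -0.875$)
$P = 18$ ($P = -3 - -21 = -3 + \left(-29 + 50\right) = -3 + 21 = 18$)
$P H{\left(-9 \right)} B = 18 \left(-1\right) \left(- \frac{7}{8}\right) = \left(-18\right) \left(- \frac{7}{8}\right) = \frac{63}{4}$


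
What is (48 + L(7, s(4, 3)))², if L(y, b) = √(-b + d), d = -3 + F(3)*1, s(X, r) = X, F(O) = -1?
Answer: 2296 + 192*I*√2 ≈ 2296.0 + 271.53*I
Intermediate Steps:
d = -4 (d = -3 - 1*1 = -3 - 1 = -4)
L(y, b) = √(-4 - b) (L(y, b) = √(-b - 4) = √(-4 - b))
(48 + L(7, s(4, 3)))² = (48 + √(-4 - 1*4))² = (48 + √(-4 - 4))² = (48 + √(-8))² = (48 + 2*I*√2)²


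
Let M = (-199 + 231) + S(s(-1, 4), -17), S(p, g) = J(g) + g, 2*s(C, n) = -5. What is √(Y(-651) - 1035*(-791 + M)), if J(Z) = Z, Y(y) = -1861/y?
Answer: √347838001266/651 ≈ 905.96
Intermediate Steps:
s(C, n) = -5/2 (s(C, n) = (½)*(-5) = -5/2)
S(p, g) = 2*g (S(p, g) = g + g = 2*g)
M = -2 (M = (-199 + 231) + 2*(-17) = 32 - 34 = -2)
√(Y(-651) - 1035*(-791 + M)) = √(-1861/(-651) - 1035*(-791 - 2)) = √(-1861*(-1/651) - 1035*(-793)) = √(1861/651 + 820755) = √(534313366/651) = √347838001266/651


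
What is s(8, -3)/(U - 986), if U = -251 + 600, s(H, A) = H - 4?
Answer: -4/637 ≈ -0.0062794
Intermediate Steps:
s(H, A) = -4 + H
U = 349
s(8, -3)/(U - 986) = (-4 + 8)/(349 - 986) = 4/(-637) = -1/637*4 = -4/637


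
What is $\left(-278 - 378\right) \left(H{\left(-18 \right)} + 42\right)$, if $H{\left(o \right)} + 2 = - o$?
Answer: $-38048$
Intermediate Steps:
$H{\left(o \right)} = -2 - o$
$\left(-278 - 378\right) \left(H{\left(-18 \right)} + 42\right) = \left(-278 - 378\right) \left(\left(-2 - -18\right) + 42\right) = - 656 \left(\left(-2 + 18\right) + 42\right) = - 656 \left(16 + 42\right) = \left(-656\right) 58 = -38048$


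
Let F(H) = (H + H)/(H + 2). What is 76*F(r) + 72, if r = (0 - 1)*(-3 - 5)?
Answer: 968/5 ≈ 193.60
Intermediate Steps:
r = 8 (r = -1*(-8) = 8)
F(H) = 2*H/(2 + H) (F(H) = (2*H)/(2 + H) = 2*H/(2 + H))
76*F(r) + 72 = 76*(2*8/(2 + 8)) + 72 = 76*(2*8/10) + 72 = 76*(2*8*(1/10)) + 72 = 76*(8/5) + 72 = 608/5 + 72 = 968/5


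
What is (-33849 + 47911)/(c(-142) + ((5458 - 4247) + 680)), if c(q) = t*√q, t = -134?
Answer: 26591242/6125633 + 1884308*I*√142/6125633 ≈ 4.341 + 3.6656*I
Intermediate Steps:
c(q) = -134*√q
(-33849 + 47911)/(c(-142) + ((5458 - 4247) + 680)) = (-33849 + 47911)/(-134*I*√142 + ((5458 - 4247) + 680)) = 14062/(-134*I*√142 + (1211 + 680)) = 14062/(-134*I*√142 + 1891) = 14062/(1891 - 134*I*√142)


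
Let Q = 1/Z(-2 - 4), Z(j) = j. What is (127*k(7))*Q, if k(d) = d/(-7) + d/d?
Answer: 0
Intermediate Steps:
k(d) = 1 - d/7 (k(d) = d*(-⅐) + 1 = -d/7 + 1 = 1 - d/7)
Q = -⅙ (Q = 1/(-2 - 4) = 1/(-6) = -⅙ ≈ -0.16667)
(127*k(7))*Q = (127*(1 - ⅐*7))*(-⅙) = (127*(1 - 1))*(-⅙) = (127*0)*(-⅙) = 0*(-⅙) = 0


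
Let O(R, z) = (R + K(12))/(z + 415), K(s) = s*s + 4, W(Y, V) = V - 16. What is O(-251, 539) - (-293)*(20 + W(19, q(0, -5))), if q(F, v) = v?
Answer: -279625/954 ≈ -293.11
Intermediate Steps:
W(Y, V) = -16 + V
K(s) = 4 + s² (K(s) = s² + 4 = 4 + s²)
O(R, z) = (148 + R)/(415 + z) (O(R, z) = (R + (4 + 12²))/(z + 415) = (R + (4 + 144))/(415 + z) = (R + 148)/(415 + z) = (148 + R)/(415 + z))
O(-251, 539) - (-293)*(20 + W(19, q(0, -5))) = (148 - 251)/(415 + 539) - (-293)*(20 + (-16 - 5)) = -103/954 - (-293)*(20 - 21) = (1/954)*(-103) - (-293)*(-1) = -103/954 - 1*293 = -103/954 - 293 = -279625/954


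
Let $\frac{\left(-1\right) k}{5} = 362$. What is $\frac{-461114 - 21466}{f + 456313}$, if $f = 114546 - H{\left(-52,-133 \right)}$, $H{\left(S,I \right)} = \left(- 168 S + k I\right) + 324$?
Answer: $- \frac{22980}{15289} \approx -1.503$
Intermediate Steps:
$k = -1810$ ($k = \left(-5\right) 362 = -1810$)
$H{\left(S,I \right)} = 324 - 1810 I - 168 S$ ($H{\left(S,I \right)} = \left(- 168 S - 1810 I\right) + 324 = \left(- 1810 I - 168 S\right) + 324 = 324 - 1810 I - 168 S$)
$f = -135244$ ($f = 114546 - \left(324 - -240730 - -8736\right) = 114546 - \left(324 + 240730 + 8736\right) = 114546 - 249790 = -135244$)
$\frac{-461114 - 21466}{f + 456313} = \frac{-461114 - 21466}{-135244 + 456313} = \frac{-461114 + \left(-219906 + 198440\right)}{321069} = \left(-461114 - 21466\right) \frac{1}{321069} = \left(-482580\right) \frac{1}{321069} = - \frac{22980}{15289}$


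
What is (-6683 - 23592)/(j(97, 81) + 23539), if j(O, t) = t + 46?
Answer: -30275/23666 ≈ -1.2793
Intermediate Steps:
j(O, t) = 46 + t
(-6683 - 23592)/(j(97, 81) + 23539) = (-6683 - 23592)/((46 + 81) + 23539) = -30275/(127 + 23539) = -30275/23666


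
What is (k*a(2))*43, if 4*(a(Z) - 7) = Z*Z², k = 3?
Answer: 1161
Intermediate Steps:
a(Z) = 7 + Z³/4 (a(Z) = 7 + (Z*Z²)/4 = 7 + Z³/4)
(k*a(2))*43 = (3*(7 + (¼)*2³))*43 = (3*(7 + (¼)*8))*43 = (3*(7 + 2))*43 = (3*9)*43 = 27*43 = 1161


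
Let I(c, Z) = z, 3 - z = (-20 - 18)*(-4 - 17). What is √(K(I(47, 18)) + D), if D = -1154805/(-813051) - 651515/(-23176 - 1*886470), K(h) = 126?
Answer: √865303502407817184487006/82176509994 ≈ 11.320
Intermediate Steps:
z = -795 (z = 3 - (-20 - 18)*(-4 - 17) = 3 - (-38)*(-21) = 3 - 1*798 = 3 - 798 = -795)
I(c, Z) = -795
D = 526726223765/246529529982 (D = -1154805*(-1/813051) - 651515/(-23176 - 886470) = 384935/271017 - 651515/(-909646) = 384935/271017 - 651515*(-1/909646) = 384935/271017 + 651515/909646 = 526726223765/246529529982 ≈ 2.1366)
√(K(I(47, 18)) + D) = √(126 + 526726223765/246529529982) = √(31589447001497/246529529982) = √865303502407817184487006/82176509994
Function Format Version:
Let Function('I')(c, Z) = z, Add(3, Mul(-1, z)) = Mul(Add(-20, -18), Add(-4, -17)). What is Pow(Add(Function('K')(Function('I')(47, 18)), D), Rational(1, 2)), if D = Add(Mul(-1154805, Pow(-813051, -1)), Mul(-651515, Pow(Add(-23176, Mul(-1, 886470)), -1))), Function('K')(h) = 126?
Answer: Mul(Rational(1, 82176509994), Pow(865303502407817184487006, Rational(1, 2))) ≈ 11.320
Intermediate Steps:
z = -795 (z = Add(3, Mul(-1, Mul(Add(-20, -18), Add(-4, -17)))) = Add(3, Mul(-1, Mul(-38, -21))) = Add(3, Mul(-1, 798)) = Add(3, -798) = -795)
Function('I')(c, Z) = -795
D = Rational(526726223765, 246529529982) (D = Add(Mul(-1154805, Rational(-1, 813051)), Mul(-651515, Pow(Add(-23176, -886470), -1))) = Add(Rational(384935, 271017), Mul(-651515, Pow(-909646, -1))) = Add(Rational(384935, 271017), Mul(-651515, Rational(-1, 909646))) = Add(Rational(384935, 271017), Rational(651515, 909646)) = Rational(526726223765, 246529529982) ≈ 2.1366)
Pow(Add(Function('K')(Function('I')(47, 18)), D), Rational(1, 2)) = Pow(Add(126, Rational(526726223765, 246529529982)), Rational(1, 2)) = Pow(Rational(31589447001497, 246529529982), Rational(1, 2)) = Mul(Rational(1, 82176509994), Pow(865303502407817184487006, Rational(1, 2)))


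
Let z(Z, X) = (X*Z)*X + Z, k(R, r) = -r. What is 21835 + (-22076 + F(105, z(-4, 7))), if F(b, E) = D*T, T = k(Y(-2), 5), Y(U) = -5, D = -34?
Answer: -71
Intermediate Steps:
T = -5 (T = -1*5 = -5)
z(Z, X) = Z + Z*X² (z(Z, X) = Z*X² + Z = Z + Z*X²)
F(b, E) = 170 (F(b, E) = -34*(-5) = 170)
21835 + (-22076 + F(105, z(-4, 7))) = 21835 + (-22076 + 170) = 21835 - 21906 = -71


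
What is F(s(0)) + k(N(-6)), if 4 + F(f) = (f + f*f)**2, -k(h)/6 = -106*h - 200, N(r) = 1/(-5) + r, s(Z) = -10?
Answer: 26764/5 ≈ 5352.8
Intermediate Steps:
N(r) = -1/5 + r
k(h) = 1200 + 636*h (k(h) = -6*(-106*h - 200) = -6*(-200 - 106*h) = 1200 + 636*h)
F(f) = -4 + (f + f**2)**2 (F(f) = -4 + (f + f*f)**2 = -4 + (f + f**2)**2)
F(s(0)) + k(N(-6)) = (-4 + (-10)**2*(1 - 10)**2) + (1200 + 636*(-1/5 - 6)) = (-4 + 100*(-9)**2) + (1200 + 636*(-31/5)) = (-4 + 100*81) + (1200 - 19716/5) = (-4 + 8100) - 13716/5 = 8096 - 13716/5 = 26764/5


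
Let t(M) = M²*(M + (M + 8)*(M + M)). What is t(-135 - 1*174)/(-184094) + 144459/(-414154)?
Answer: -1835918304729903/19060816619 ≈ -96319.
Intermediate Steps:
t(M) = M²*(M + 2*M*(8 + M)) (t(M) = M²*(M + (8 + M)*(2*M)) = M²*(M + 2*M*(8 + M)))
t(-135 - 1*174)/(-184094) + 144459/(-414154) = ((-135 - 1*174)³*(17 + 2*(-135 - 1*174)))/(-184094) + 144459/(-414154) = ((-135 - 174)³*(17 + 2*(-135 - 174)))*(-1/184094) + 144459*(-1/414154) = ((-309)³*(17 + 2*(-309)))*(-1/184094) - 144459/414154 = -29503629*(17 - 618)*(-1/184094) - 144459/414154 = -29503629*(-601)*(-1/184094) - 144459/414154 = 17731681029*(-1/184094) - 144459/414154 = -17731681029/184094 - 144459/414154 = -1835918304729903/19060816619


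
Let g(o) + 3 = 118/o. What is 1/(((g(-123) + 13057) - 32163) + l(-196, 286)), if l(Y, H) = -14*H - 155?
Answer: -123/2862082 ≈ -4.2976e-5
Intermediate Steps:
g(o) = -3 + 118/o
l(Y, H) = -155 - 14*H
1/(((g(-123) + 13057) - 32163) + l(-196, 286)) = 1/((((-3 + 118/(-123)) + 13057) - 32163) + (-155 - 14*286)) = 1/((((-3 + 118*(-1/123)) + 13057) - 32163) + (-155 - 4004)) = 1/((((-3 - 118/123) + 13057) - 32163) - 4159) = 1/(((-487/123 + 13057) - 32163) - 4159) = 1/((1605524/123 - 32163) - 4159) = 1/(-2350525/123 - 4159) = 1/(-2862082/123) = -123/2862082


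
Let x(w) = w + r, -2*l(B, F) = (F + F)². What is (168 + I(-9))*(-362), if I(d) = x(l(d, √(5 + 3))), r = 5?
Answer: -56834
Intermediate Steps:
l(B, F) = -2*F² (l(B, F) = -(F + F)²/2 = -4*F²/2 = -2*F²)
x(w) = 5 + w (x(w) = w + 5 = 5 + w)
I(d) = -11 (I(d) = 5 - 2*(√(5 + 3))² = 5 - 2*(√8)² = 5 - 2*(2*√2)² = 5 - 2*8 = 5 - 16 = -11)
(168 + I(-9))*(-362) = (168 - 11)*(-362) = 157*(-362) = -56834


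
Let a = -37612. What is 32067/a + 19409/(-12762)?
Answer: -569625181/240002172 ≈ -2.3734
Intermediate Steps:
32067/a + 19409/(-12762) = 32067/(-37612) + 19409/(-12762) = 32067*(-1/37612) + 19409*(-1/12762) = -32067/37612 - 19409/12762 = -569625181/240002172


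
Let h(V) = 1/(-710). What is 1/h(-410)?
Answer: -710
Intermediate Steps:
h(V) = -1/710
1/h(-410) = 1/(-1/710) = -710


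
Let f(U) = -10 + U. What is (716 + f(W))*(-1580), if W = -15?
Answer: -1091780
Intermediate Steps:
(716 + f(W))*(-1580) = (716 + (-10 - 15))*(-1580) = (716 - 25)*(-1580) = 691*(-1580) = -1091780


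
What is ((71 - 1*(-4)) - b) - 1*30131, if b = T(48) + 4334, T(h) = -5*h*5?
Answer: -33190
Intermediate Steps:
T(h) = -25*h
b = 3134 (b = -25*48 + 4334 = -1200 + 4334 = 3134)
((71 - 1*(-4)) - b) - 1*30131 = ((71 - 1*(-4)) - 1*3134) - 1*30131 = ((71 + 4) - 3134) - 30131 = (75 - 3134) - 30131 = -3059 - 30131 = -33190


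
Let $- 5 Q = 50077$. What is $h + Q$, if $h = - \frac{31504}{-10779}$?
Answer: $- \frac{539622463}{53895} \approx -10012.0$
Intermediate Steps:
$h = \frac{31504}{10779}$ ($h = \left(-31504\right) \left(- \frac{1}{10779}\right) = \frac{31504}{10779} \approx 2.9227$)
$Q = - \frac{50077}{5}$ ($Q = \left(- \frac{1}{5}\right) 50077 = - \frac{50077}{5} \approx -10015.0$)
$h + Q = \frac{31504}{10779} - \frac{50077}{5} = - \frac{539622463}{53895}$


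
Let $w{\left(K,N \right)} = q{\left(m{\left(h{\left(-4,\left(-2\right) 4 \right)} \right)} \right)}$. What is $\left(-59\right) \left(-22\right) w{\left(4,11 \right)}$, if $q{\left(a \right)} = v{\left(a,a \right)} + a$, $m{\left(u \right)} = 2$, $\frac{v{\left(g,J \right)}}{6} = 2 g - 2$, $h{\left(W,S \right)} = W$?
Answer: $18172$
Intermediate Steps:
$v{\left(g,J \right)} = -12 + 12 g$ ($v{\left(g,J \right)} = 6 \left(2 g - 2\right) = 6 \left(-2 + 2 g\right) = -12 + 12 g$)
$q{\left(a \right)} = -12 + 13 a$ ($q{\left(a \right)} = \left(-12 + 12 a\right) + a = -12 + 13 a$)
$w{\left(K,N \right)} = 14$ ($w{\left(K,N \right)} = -12 + 13 \cdot 2 = -12 + 26 = 14$)
$\left(-59\right) \left(-22\right) w{\left(4,11 \right)} = \left(-59\right) \left(-22\right) 14 = 1298 \cdot 14 = 18172$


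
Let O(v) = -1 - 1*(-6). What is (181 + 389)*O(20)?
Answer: 2850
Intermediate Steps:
O(v) = 5 (O(v) = -1 + 6 = 5)
(181 + 389)*O(20) = (181 + 389)*5 = 570*5 = 2850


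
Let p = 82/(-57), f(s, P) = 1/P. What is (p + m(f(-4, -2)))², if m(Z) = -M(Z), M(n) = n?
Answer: 11449/12996 ≈ 0.88096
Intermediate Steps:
p = -82/57 (p = 82*(-1/57) = -82/57 ≈ -1.4386)
m(Z) = -Z
(p + m(f(-4, -2)))² = (-82/57 - 1/(-2))² = (-82/57 - 1*(-½))² = (-82/57 + ½)² = (-107/114)² = 11449/12996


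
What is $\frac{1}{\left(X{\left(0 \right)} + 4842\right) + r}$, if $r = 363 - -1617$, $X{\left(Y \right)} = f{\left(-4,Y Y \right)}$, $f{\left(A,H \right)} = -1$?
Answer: $\frac{1}{6821} \approx 0.00014661$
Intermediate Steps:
$X{\left(Y \right)} = -1$
$r = 1980$ ($r = 363 + 1617 = 1980$)
$\frac{1}{\left(X{\left(0 \right)} + 4842\right) + r} = \frac{1}{\left(-1 + 4842\right) + 1980} = \frac{1}{4841 + 1980} = \frac{1}{6821}$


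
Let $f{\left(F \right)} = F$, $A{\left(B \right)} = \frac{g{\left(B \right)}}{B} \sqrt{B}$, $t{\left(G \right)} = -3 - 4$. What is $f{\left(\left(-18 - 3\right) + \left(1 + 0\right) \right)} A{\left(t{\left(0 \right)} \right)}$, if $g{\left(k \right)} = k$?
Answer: $- 20 i \sqrt{7} \approx - 52.915 i$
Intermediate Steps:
$t{\left(G \right)} = -7$
$A{\left(B \right)} = \sqrt{B}$ ($A{\left(B \right)} = \frac{B}{B} \sqrt{B} = 1 \sqrt{B} = \sqrt{B}$)
$f{\left(\left(-18 - 3\right) + \left(1 + 0\right) \right)} A{\left(t{\left(0 \right)} \right)} = \left(\left(-18 - 3\right) + \left(1 + 0\right)\right) \sqrt{-7} = \left(-21 + 1\right) i \sqrt{7} = - 20 i \sqrt{7}$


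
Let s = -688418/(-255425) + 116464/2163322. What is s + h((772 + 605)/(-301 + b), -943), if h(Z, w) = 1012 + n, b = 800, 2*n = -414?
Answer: 223167533855523/276283260925 ≈ 807.75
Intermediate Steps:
n = -207 (n = (½)*(-414) = -207)
h(Z, w) = 805 (h(Z, w) = 1012 - 207 = 805)
s = 759508810898/276283260925 (s = -688418*(-1/255425) + 116464*(1/2163322) = 688418/255425 + 58232/1081661 = 759508810898/276283260925 ≈ 2.7490)
s + h((772 + 605)/(-301 + b), -943) = 759508810898/276283260925 + 805 = 223167533855523/276283260925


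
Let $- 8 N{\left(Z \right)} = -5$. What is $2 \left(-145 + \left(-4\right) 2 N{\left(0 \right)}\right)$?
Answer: $-300$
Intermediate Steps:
$N{\left(Z \right)} = \frac{5}{8}$ ($N{\left(Z \right)} = \left(- \frac{1}{8}\right) \left(-5\right) = \frac{5}{8}$)
$2 \left(-145 + \left(-4\right) 2 N{\left(0 \right)}\right) = 2 \left(-145 + \left(-4\right) 2 \cdot \frac{5}{8}\right) = 2 \left(-145 - 5\right) = 2 \left(-150\right) = -300$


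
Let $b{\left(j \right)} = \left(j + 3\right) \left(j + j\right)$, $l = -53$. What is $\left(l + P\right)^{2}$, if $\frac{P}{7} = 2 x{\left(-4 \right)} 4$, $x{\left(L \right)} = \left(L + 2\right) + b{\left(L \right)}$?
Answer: $80089$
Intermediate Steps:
$b{\left(j \right)} = 2 j \left(3 + j\right)$ ($b{\left(j \right)} = \left(3 + j\right) 2 j = 2 j \left(3 + j\right)$)
$x{\left(L \right)} = 2 + L + 2 L \left(3 + L\right)$ ($x{\left(L \right)} = \left(L + 2\right) + 2 L \left(3 + L\right) = \left(2 + L\right) + 2 L \left(3 + L\right) = 2 + L + 2 L \left(3 + L\right)$)
$P = 336$ ($P = 7 \cdot 2 \left(2 - 4 + 2 \left(-4\right) \left(3 - 4\right)\right) 4 = 7 \cdot 2 \left(2 - 4 + 2 \left(-4\right) \left(-1\right)\right) 4 = 7 \cdot 2 \left(2 - 4 + 8\right) 4 = 7 \cdot 2 \cdot 6 \cdot 4 = 7 \cdot 12 \cdot 4 = 7 \cdot 48 = 336$)
$\left(l + P\right)^{2} = \left(-53 + 336\right)^{2} = 283^{2} = 80089$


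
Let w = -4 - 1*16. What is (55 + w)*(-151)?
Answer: -5285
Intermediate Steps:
w = -20 (w = -4 - 16 = -20)
(55 + w)*(-151) = (55 - 20)*(-151) = 35*(-151) = -5285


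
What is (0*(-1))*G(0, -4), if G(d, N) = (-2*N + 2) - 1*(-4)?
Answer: 0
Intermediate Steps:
G(d, N) = 6 - 2*N (G(d, N) = (2 - 2*N) + 4 = 6 - 2*N)
(0*(-1))*G(0, -4) = (0*(-1))*(6 - 2*(-4)) = 0*(6 + 8) = 0*14 = 0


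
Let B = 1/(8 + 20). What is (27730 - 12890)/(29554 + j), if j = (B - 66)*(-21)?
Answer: 59360/123757 ≈ 0.47965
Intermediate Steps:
B = 1/28 ≈ 0.035714
j = 5541/4 (j = (1/28 - 66)*(-21) = -1847/28*(-21) = 5541/4 ≈ 1385.3)
(27730 - 12890)/(29554 + j) = (27730 - 12890)/(29554 + 5541/4) = 14840/(123757/4) = 14840*(4/123757) = 59360/123757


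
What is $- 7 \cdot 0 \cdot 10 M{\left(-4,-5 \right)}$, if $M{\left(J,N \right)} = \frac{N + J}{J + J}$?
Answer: $0$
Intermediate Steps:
$M{\left(J,N \right)} = \frac{J + N}{2 J}$
$- 7 \cdot 0 \cdot 10 M{\left(-4,-5 \right)} = - 7 \cdot 0 \cdot 10 \frac{-4 - 5}{2 \left(-4\right)} = \left(-7\right) 0 \cdot \frac{1}{2} \left(- \frac{1}{4}\right) \left(-9\right) = 0 \cdot \frac{9}{8} = 0$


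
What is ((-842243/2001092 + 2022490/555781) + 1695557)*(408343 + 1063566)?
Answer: 163273615369697641636097/65421700756 ≈ 2.4957e+12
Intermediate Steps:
((-842243/2001092 + 2022490/555781) + 1695557)*(408343 + 1063566) = ((-842243*1/2001092 + 2022490*(1/555781)) + 1695557)*1471909 = ((-842243/2001092 + 118970/32693) + 1695557)*1471909 = (210534464841/65421700756 + 1695557)*1471909 = (110926433203205933/65421700756)*1471909 = 163273615369697641636097/65421700756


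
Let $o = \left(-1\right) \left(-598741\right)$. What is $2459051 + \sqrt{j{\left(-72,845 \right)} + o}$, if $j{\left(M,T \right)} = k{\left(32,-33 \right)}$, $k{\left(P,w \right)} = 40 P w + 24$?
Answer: $2459051 + 5 \sqrt{22261} \approx 2.4598 \cdot 10^{6}$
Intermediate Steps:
$o = 598741$
$k{\left(P,w \right)} = 24 + 40 P w$ ($k{\left(P,w \right)} = 40 P w + 24 = 24 + 40 P w$)
$j{\left(M,T \right)} = -42216$ ($j{\left(M,T \right)} = 24 + 40 \cdot 32 \left(-33\right) = 24 - 42240 = -42216$)
$2459051 + \sqrt{j{\left(-72,845 \right)} + o} = 2459051 + \sqrt{-42216 + 598741} = 2459051 + \sqrt{556525} = 2459051 + 5 \sqrt{22261}$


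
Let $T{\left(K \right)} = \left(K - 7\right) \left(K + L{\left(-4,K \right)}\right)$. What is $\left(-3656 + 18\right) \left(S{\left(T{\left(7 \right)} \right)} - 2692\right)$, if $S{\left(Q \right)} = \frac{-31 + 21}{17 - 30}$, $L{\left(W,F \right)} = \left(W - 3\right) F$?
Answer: $\frac{127279068}{13} \approx 9.7907 \cdot 10^{6}$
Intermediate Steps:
$L{\left(W,F \right)} = F \left(-3 + W\right)$ ($L{\left(W,F \right)} = \left(-3 + W\right) F = F \left(-3 + W\right)$)
$T{\left(K \right)} = - 6 K \left(-7 + K\right)$ ($T{\left(K \right)} = \left(K - 7\right) \left(K + K \left(-3 - 4\right)\right) = \left(-7 + K\right) \left(K + K \left(-7\right)\right) = \left(-7 + K\right) \left(K - 7 K\right) = \left(-7 + K\right) \left(- 6 K\right) = - 6 K \left(-7 + K\right)$)
$S{\left(Q \right)} = \frac{10}{13}$ ($S{\left(Q \right)} = - \frac{10}{-13} = \left(-10\right) \left(- \frac{1}{13}\right) = \frac{10}{13}$)
$\left(-3656 + 18\right) \left(S{\left(T{\left(7 \right)} \right)} - 2692\right) = \left(-3656 + 18\right) \left(\frac{10}{13} - 2692\right) = \left(-3638\right) \left(- \frac{34986}{13}\right) = \frac{127279068}{13}$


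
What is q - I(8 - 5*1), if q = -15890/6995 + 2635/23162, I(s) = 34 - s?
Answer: -1074435249/32403638 ≈ -33.158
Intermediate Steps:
q = -69922471/32403638 (q = -15890*1/6995 + 2635*(1/23162) = -3178/1399 + 2635/23162 = -69922471/32403638 ≈ -2.1579)
q - I(8 - 5*1) = -69922471/32403638 - (34 - (8 - 5*1)) = -69922471/32403638 - (34 - (8 - 5)) = -69922471/32403638 - (34 - 1*3) = -69922471/32403638 - (34 - 3) = -69922471/32403638 - 1*31 = -69922471/32403638 - 31 = -1074435249/32403638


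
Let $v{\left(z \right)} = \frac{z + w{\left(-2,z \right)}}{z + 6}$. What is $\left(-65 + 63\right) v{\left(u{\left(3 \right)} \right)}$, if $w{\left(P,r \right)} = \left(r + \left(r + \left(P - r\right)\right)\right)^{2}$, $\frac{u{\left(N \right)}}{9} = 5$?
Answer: $- \frac{3788}{51} \approx -74.275$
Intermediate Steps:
$u{\left(N \right)} = 45$ ($u{\left(N \right)} = 9 \cdot 5 = 45$)
$w{\left(P,r \right)} = \left(P + r\right)^{2}$ ($w{\left(P,r \right)} = \left(r + P\right)^{2} = \left(P + r\right)^{2}$)
$v{\left(z \right)} = \frac{z + \left(-2 + z\right)^{2}}{6 + z}$ ($v{\left(z \right)} = \frac{z + \left(-2 + z\right)^{2}}{z + 6} = \frac{z + \left(-2 + z\right)^{2}}{6 + z}$)
$\left(-65 + 63\right) v{\left(u{\left(3 \right)} \right)} = \left(-65 + 63\right) \frac{45 + \left(-2 + 45\right)^{2}}{6 + 45} = - 2 \frac{45 + 43^{2}}{51} = - 2 \frac{45 + 1849}{51} = - 2 \cdot \frac{1}{51} \cdot 1894 = \left(-2\right) \frac{1894}{51} = - \frac{3788}{51}$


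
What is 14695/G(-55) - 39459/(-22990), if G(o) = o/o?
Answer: 337877509/22990 ≈ 14697.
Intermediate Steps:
G(o) = 1
14695/G(-55) - 39459/(-22990) = 14695/1 - 39459/(-22990) = 14695*1 - 39459*(-1/22990) = 14695 + 39459/22990 = 337877509/22990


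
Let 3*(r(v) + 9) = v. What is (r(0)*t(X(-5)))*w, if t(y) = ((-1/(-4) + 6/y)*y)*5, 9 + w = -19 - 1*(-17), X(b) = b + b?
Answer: 3465/2 ≈ 1732.5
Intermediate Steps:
X(b) = 2*b
r(v) = -9 + v/3
w = -11 (w = -9 + (-19 - 1*(-17)) = -9 + (-19 + 17) = -9 - 2 = -11)
t(y) = 5*y*(1/4 + 6/y) (t(y) = ((-1*(-1/4) + 6/y)*y)*5 = ((1/4 + 6/y)*y)*5 = (y*(1/4 + 6/y))*5 = 5*y*(1/4 + 6/y))
(r(0)*t(X(-5)))*w = ((-9 + (1/3)*0)*(30 + 5*(2*(-5))/4))*(-11) = ((-9 + 0)*(30 + (5/4)*(-10)))*(-11) = -9*(30 - 25/2)*(-11) = -9*35/2*(-11) = -315/2*(-11) = 3465/2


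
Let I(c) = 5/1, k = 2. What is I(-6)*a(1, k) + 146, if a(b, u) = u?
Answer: 156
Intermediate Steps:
I(c) = 5 (I(c) = 5*1 = 5)
I(-6)*a(1, k) + 146 = 5*2 + 146 = 10 + 146 = 156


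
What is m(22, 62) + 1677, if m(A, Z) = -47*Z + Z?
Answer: -1175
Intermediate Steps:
m(A, Z) = -46*Z
m(22, 62) + 1677 = -46*62 + 1677 = -2852 + 1677 = -1175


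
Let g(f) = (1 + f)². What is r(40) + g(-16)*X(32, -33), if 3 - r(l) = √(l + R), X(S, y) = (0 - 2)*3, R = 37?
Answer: -1347 - √77 ≈ -1355.8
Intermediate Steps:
X(S, y) = -6 (X(S, y) = -2*3 = -6)
r(l) = 3 - √(37 + l) (r(l) = 3 - √(l + 37) = 3 - √(37 + l))
r(40) + g(-16)*X(32, -33) = (3 - √(37 + 40)) + (1 - 16)²*(-6) = (3 - √77) + (-15)²*(-6) = (3 - √77) + 225*(-6) = (3 - √77) - 1350 = -1347 - √77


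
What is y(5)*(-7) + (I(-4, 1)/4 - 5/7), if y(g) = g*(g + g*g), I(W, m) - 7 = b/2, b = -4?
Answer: -29385/28 ≈ -1049.5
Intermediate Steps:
I(W, m) = 5 (I(W, m) = 7 - 4/2 = 7 - 4*1/2 = 7 - 2 = 5)
y(g) = g*(g + g**2)
y(5)*(-7) + (I(-4, 1)/4 - 5/7) = (5**2*(1 + 5))*(-7) + (5/4 - 5/7) = (25*6)*(-7) + (5*(1/4) - 5*1/7) = 150*(-7) + (5/4 - 5/7) = -1050 + 15/28 = -29385/28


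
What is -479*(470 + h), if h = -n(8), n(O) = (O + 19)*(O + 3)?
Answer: -82867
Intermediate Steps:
n(O) = (3 + O)*(19 + O) (n(O) = (19 + O)*(3 + O) = (3 + O)*(19 + O))
h = -297 (h = -(57 + 8**2 + 22*8) = -(57 + 64 + 176) = -1*297 = -297)
-479*(470 + h) = -479*(470 - 297) = -479*173 = -82867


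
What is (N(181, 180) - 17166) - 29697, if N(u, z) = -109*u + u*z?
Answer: -34012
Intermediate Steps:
(N(181, 180) - 17166) - 29697 = (181*(-109 + 180) - 17166) - 29697 = (181*71 - 17166) - 29697 = (12851 - 17166) - 29697 = -4315 - 29697 = -34012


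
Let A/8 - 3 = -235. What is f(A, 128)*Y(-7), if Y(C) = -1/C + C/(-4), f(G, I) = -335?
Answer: -17755/28 ≈ -634.11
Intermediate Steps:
A = -1856 (A = 24 + 8*(-235) = 24 - 1880 = -1856)
Y(C) = -1/C - C/4 (Y(C) = -1/C + C*(-¼) = -1/C - C/4)
f(A, 128)*Y(-7) = -335*(-1/(-7) - ¼*(-7)) = -335*(-1*(-⅐) + 7/4) = -335*(⅐ + 7/4) = -335*53/28 = -17755/28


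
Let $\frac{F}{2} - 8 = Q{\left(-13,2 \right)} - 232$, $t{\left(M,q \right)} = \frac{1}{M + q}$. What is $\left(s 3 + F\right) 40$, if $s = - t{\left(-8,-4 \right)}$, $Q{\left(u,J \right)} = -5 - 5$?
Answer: $-18710$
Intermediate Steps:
$Q{\left(u,J \right)} = -10$
$F = -468$ ($F = 16 + 2 \left(-10 - 232\right) = 16 + 2 \left(-242\right) = 16 - 484 = -468$)
$s = \frac{1}{12}$ ($s = - \frac{1}{-8 - 4} = - \frac{1}{-12} = \left(-1\right) \left(- \frac{1}{12}\right) = \frac{1}{12} \approx 0.083333$)
$\left(s 3 + F\right) 40 = \left(\frac{1}{12} \cdot 3 - 468\right) 40 = \left(\frac{1}{4} - 468\right) 40 = \left(- \frac{1871}{4}\right) 40 = -18710$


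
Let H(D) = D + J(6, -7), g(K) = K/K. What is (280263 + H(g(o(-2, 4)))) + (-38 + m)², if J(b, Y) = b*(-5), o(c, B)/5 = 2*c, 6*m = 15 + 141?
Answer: 280378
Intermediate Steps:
m = 26 (m = (15 + 141)/6 = (⅙)*156 = 26)
o(c, B) = 10*c (o(c, B) = 5*(2*c) = 10*c)
J(b, Y) = -5*b
g(K) = 1
H(D) = -30 + D (H(D) = D - 5*6 = D - 30 = -30 + D)
(280263 + H(g(o(-2, 4)))) + (-38 + m)² = (280263 + (-30 + 1)) + (-38 + 26)² = (280263 - 29) + (-12)² = 280234 + 144 = 280378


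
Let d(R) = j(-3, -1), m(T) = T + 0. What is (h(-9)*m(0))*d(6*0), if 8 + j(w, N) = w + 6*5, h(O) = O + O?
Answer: 0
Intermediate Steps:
m(T) = T
h(O) = 2*O
j(w, N) = 22 + w (j(w, N) = -8 + (w + 6*5) = -8 + (w + 30) = -8 + (30 + w) = 22 + w)
d(R) = 19 (d(R) = 22 - 3 = 19)
(h(-9)*m(0))*d(6*0) = ((2*(-9))*0)*19 = -18*0*19 = 0*19 = 0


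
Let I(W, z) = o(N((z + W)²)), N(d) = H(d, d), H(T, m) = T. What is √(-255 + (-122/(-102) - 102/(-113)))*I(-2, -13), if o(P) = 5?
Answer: 5*I*√8399399610/5763 ≈ 79.514*I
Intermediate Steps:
N(d) = d
I(W, z) = 5
√(-255 + (-122/(-102) - 102/(-113)))*I(-2, -13) = √(-255 + (-122/(-102) - 102/(-113)))*5 = √(-255 + (-122*(-1/102) - 102*(-1/113)))*5 = √(-255 + (61/51 + 102/113))*5 = √(-255 + 12095/5763)*5 = √(-1457470/5763)*5 = (I*√8399399610/5763)*5 = 5*I*√8399399610/5763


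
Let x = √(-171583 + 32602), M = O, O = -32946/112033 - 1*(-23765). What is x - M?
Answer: -2662431299/112033 + I*√138981 ≈ -23765.0 + 372.8*I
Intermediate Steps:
O = 2662431299/112033 (O = -32946*1/112033 + 23765 = -32946/112033 + 23765 = 2662431299/112033 ≈ 23765.)
M = 2662431299/112033 ≈ 23765.
x = I*√138981 (x = √(-138981) = I*√138981 ≈ 372.8*I)
x - M = I*√138981 - 1*2662431299/112033 = I*√138981 - 2662431299/112033 = -2662431299/112033 + I*√138981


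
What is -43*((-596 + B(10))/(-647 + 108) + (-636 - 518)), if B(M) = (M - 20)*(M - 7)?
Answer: 26719340/539 ≈ 49572.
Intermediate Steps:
B(M) = (-20 + M)*(-7 + M)
-43*((-596 + B(10))/(-647 + 108) + (-636 - 518)) = -43*((-596 + (140 + 10² - 27*10))/(-647 + 108) + (-636 - 518)) = -43*((-596 + (140 + 100 - 270))/(-539) - 1154) = -43*((-596 - 30)*(-1/539) - 1154) = -43*(-626*(-1/539) - 1154) = -43*(626/539 - 1154) = -43*(-621380/539) = 26719340/539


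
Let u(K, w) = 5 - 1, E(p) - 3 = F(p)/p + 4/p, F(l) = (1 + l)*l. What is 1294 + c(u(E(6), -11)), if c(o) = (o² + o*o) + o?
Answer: 1330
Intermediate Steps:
F(l) = l*(1 + l)
E(p) = 4 + p + 4/p (E(p) = 3 + ((p*(1 + p))/p + 4/p) = 3 + ((1 + p) + 4/p) = 3 + (1 + p + 4/p) = 4 + p + 4/p)
u(K, w) = 4
c(o) = o + 2*o² (c(o) = (o² + o²) + o = 2*o² + o = o + 2*o²)
1294 + c(u(E(6), -11)) = 1294 + 4*(1 + 2*4) = 1294 + 4*(1 + 8) = 1294 + 4*9 = 1294 + 36 = 1330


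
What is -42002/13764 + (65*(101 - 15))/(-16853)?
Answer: -392400233/115982346 ≈ -3.3833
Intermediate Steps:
-42002/13764 + (65*(101 - 15))/(-16853) = -42002*1/13764 + (65*86)*(-1/16853) = -21001/6882 + 5590*(-1/16853) = -21001/6882 - 5590/16853 = -392400233/115982346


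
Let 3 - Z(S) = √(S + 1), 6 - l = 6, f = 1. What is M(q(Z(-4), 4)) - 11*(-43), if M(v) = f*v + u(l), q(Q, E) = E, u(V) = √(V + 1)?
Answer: 478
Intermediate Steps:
l = 0 (l = 6 - 1*6 = 6 - 6 = 0)
u(V) = √(1 + V)
Z(S) = 3 - √(1 + S) (Z(S) = 3 - √(S + 1) = 3 - √(1 + S))
M(v) = 1 + v (M(v) = 1*v + √(1 + 0) = v + √1 = v + 1 = 1 + v)
M(q(Z(-4), 4)) - 11*(-43) = (1 + 4) - 11*(-43) = 5 + 473 = 478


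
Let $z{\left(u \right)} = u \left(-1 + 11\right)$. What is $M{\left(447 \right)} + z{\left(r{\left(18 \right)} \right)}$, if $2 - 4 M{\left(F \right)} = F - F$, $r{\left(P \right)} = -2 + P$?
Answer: $\frac{321}{2} \approx 160.5$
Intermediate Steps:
$M{\left(F \right)} = \frac{1}{2}$ ($M{\left(F \right)} = \frac{1}{2} - \frac{F - F}{4} = \frac{1}{2} - 0 = \frac{1}{2} + 0 = \frac{1}{2}$)
$z{\left(u \right)} = 10 u$ ($z{\left(u \right)} = u 10 = 10 u$)
$M{\left(447 \right)} + z{\left(r{\left(18 \right)} \right)} = \frac{1}{2} + 10 \left(-2 + 18\right) = \frac{1}{2} + 10 \cdot 16 = \frac{1}{2} + 160 = \frac{321}{2}$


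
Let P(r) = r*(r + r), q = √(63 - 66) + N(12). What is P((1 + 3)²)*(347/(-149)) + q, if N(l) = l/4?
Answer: -177217/149 + I*√3 ≈ -1189.4 + 1.732*I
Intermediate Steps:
N(l) = l/4 (N(l) = l*(¼) = l/4)
q = 3 + I*√3 (q = √(63 - 66) + (¼)*12 = √(-3) + 3 = I*√3 + 3 = 3 + I*√3 ≈ 3.0 + 1.732*I)
P(r) = 2*r² (P(r) = r*(2*r) = 2*r²)
P((1 + 3)²)*(347/(-149)) + q = (2*((1 + 3)²)²)*(347/(-149)) + (3 + I*√3) = (2*(4²)²)*(347*(-1/149)) + (3 + I*√3) = (2*16²)*(-347/149) + (3 + I*√3) = (2*256)*(-347/149) + (3 + I*√3) = 512*(-347/149) + (3 + I*√3) = -177664/149 + (3 + I*√3) = -177217/149 + I*√3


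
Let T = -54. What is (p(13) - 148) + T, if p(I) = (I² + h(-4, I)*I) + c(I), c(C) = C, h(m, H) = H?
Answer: 149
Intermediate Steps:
p(I) = I + 2*I² (p(I) = (I² + I*I) + I = (I² + I²) + I = 2*I² + I = I + 2*I²)
(p(13) - 148) + T = (13*(1 + 2*13) - 148) - 54 = (13*(1 + 26) - 148) - 54 = (13*27 - 148) - 54 = (351 - 148) - 54 = 203 - 54 = 149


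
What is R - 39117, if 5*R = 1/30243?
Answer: -5915077154/151215 ≈ -39117.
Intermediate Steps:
R = 1/151215 (R = (1/5)/30243 = (1/5)*(1/30243) = 1/151215 ≈ 6.6131e-6)
R - 39117 = 1/151215 - 39117 = -5915077154/151215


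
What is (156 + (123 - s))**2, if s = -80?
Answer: 128881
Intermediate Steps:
(156 + (123 - s))**2 = (156 + (123 - 1*(-80)))**2 = (156 + (123 + 80))**2 = (156 + 203)**2 = 359**2 = 128881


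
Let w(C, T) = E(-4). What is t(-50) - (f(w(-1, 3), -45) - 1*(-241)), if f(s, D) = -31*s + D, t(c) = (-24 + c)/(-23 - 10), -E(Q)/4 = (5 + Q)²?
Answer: -10486/33 ≈ -317.76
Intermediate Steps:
E(Q) = -4*(5 + Q)²
w(C, T) = -4 (w(C, T) = -4*(5 - 4)² = -4*1² = -4*1 = -4)
t(c) = 8/11 - c/33 (t(c) = (-24 + c)/(-33) = (-24 + c)*(-1/33) = 8/11 - c/33)
f(s, D) = D - 31*s
t(-50) - (f(w(-1, 3), -45) - 1*(-241)) = (8/11 - 1/33*(-50)) - ((-45 - 31*(-4)) - 1*(-241)) = (8/11 + 50/33) - ((-45 + 124) + 241) = 74/33 - (79 + 241) = 74/33 - 1*320 = 74/33 - 320 = -10486/33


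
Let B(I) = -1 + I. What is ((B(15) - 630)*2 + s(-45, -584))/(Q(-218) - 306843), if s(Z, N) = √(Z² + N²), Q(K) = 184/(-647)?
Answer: 797104/198527605 - 647*√343081/198527605 ≈ 0.0021062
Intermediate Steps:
Q(K) = -184/647 (Q(K) = 184*(-1/647) = -184/647)
s(Z, N) = √(N² + Z²)
((B(15) - 630)*2 + s(-45, -584))/(Q(-218) - 306843) = (((-1 + 15) - 630)*2 + √((-584)² + (-45)²))/(-184/647 - 306843) = ((14 - 630)*2 + √(341056 + 2025))/(-198527605/647) = (-616*2 + √343081)*(-647/198527605) = (-1232 + √343081)*(-647/198527605) = 797104/198527605 - 647*√343081/198527605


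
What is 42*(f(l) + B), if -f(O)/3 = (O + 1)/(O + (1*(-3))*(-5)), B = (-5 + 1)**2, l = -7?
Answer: 1533/2 ≈ 766.50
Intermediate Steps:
B = 16 (B = (-4)**2 = 16)
f(O) = -3*(1 + O)/(15 + O) (f(O) = -3*(O + 1)/(O + (1*(-3))*(-5)) = -3*(1 + O)/(O - 3*(-5)) = -3*(1 + O)/(O + 15) = -3*(1 + O)/(15 + O))
42*(f(l) + B) = 42*(3*(-1 - 1*(-7))/(15 - 7) + 16) = 42*(3*(-1 + 7)/8 + 16) = 42*(3*(1/8)*6 + 16) = 42*(9/4 + 16) = 42*(73/4) = 1533/2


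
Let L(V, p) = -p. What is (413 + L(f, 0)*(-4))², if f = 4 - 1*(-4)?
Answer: 170569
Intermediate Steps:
f = 8 (f = 4 + 4 = 8)
(413 + L(f, 0)*(-4))² = (413 - 1*0*(-4))² = (413 + 0*(-4))² = (413 + 0)² = 413² = 170569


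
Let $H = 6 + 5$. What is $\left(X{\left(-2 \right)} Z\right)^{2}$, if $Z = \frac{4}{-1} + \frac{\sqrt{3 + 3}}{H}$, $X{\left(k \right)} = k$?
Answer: $\frac{7768}{121} - \frac{32 \sqrt{6}}{11} \approx 57.073$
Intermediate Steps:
$H = 11$
$Z = -4 + \frac{\sqrt{6}}{11}$ ($Z = \frac{4}{-1} + \frac{\sqrt{3 + 3}}{11} = 4 \left(-1\right) + \sqrt{6} \cdot \frac{1}{11} = -4 + \frac{\sqrt{6}}{11} \approx -3.7773$)
$\left(X{\left(-2 \right)} Z\right)^{2} = \left(- 2 \left(-4 + \frac{\sqrt{6}}{11}\right)\right)^{2} = \left(8 - \frac{2 \sqrt{6}}{11}\right)^{2}$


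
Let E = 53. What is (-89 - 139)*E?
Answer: -12084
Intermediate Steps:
(-89 - 139)*E = (-89 - 139)*53 = -228*53 = -12084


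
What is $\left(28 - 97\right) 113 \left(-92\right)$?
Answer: $717324$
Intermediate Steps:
$\left(28 - 97\right) 113 \left(-92\right) = \left(-69\right) 113 \left(-92\right) = \left(-7797\right) \left(-92\right) = 717324$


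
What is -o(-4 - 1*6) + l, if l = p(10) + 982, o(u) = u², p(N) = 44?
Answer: 926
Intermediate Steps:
l = 1026 (l = 44 + 982 = 1026)
-o(-4 - 1*6) + l = -(-4 - 1*6)² + 1026 = -(-4 - 6)² + 1026 = -1*(-10)² + 1026 = -1*100 + 1026 = -100 + 1026 = 926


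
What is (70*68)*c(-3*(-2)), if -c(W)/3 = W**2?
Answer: -514080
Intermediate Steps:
c(W) = -3*W**2
(70*68)*c(-3*(-2)) = (70*68)*(-3*(-3*(-2))**2) = 4760*(-3*6**2) = 4760*(-3*36) = 4760*(-108) = -514080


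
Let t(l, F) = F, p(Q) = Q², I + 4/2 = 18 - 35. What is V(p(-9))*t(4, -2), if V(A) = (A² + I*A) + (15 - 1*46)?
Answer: -9982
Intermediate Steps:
I = -19 (I = -2 + (18 - 35) = -2 - 17 = -19)
V(A) = -31 + A² - 19*A (V(A) = (A² - 19*A) + (15 - 1*46) = (A² - 19*A) + (15 - 46) = (A² - 19*A) - 31 = -31 + A² - 19*A)
V(p(-9))*t(4, -2) = (-31 + ((-9)²)² - 19*(-9)²)*(-2) = (-31 + 81² - 19*81)*(-2) = (-31 + 6561 - 1539)*(-2) = 4991*(-2) = -9982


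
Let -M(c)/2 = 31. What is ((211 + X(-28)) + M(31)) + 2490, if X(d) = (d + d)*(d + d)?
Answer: 5775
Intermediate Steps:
M(c) = -62 (M(c) = -2*31 = -62)
X(d) = 4*d² (X(d) = (2*d)*(2*d) = 4*d²)
((211 + X(-28)) + M(31)) + 2490 = ((211 + 4*(-28)²) - 62) + 2490 = ((211 + 4*784) - 62) + 2490 = ((211 + 3136) - 62) + 2490 = (3347 - 62) + 2490 = 3285 + 2490 = 5775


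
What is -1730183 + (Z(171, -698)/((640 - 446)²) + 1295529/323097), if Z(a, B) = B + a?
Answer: -7013037614434437/4053359564 ≈ -1.7302e+6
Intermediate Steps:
-1730183 + (Z(171, -698)/((640 - 446)²) + 1295529/323097) = -1730183 + ((-698 + 171)/((640 - 446)²) + 1295529/323097) = -1730183 + (-527/(194²) + 1295529*(1/323097)) = -1730183 + (-527/37636 + 431843/107699) = -1730183 + 16196085775/4053359564 = -7013037614434437/4053359564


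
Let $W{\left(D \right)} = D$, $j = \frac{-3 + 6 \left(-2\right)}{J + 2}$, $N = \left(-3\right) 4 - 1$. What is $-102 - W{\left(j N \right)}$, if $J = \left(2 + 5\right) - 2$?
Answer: $- \frac{909}{7} \approx -129.86$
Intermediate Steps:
$J = 5$ ($J = 7 - 2 = 5$)
$N = -13$ ($N = -12 - 1 = -13$)
$j = - \frac{15}{7}$ ($j = \frac{-3 + 6 \left(-2\right)}{5 + 2} = \frac{-3 - 12}{7} = \left(-15\right) \frac{1}{7} = - \frac{15}{7} \approx -2.1429$)
$-102 - W{\left(j N \right)} = -102 - \left(- \frac{15}{7}\right) \left(-13\right) = -102 - \frac{195}{7} = - \frac{909}{7}$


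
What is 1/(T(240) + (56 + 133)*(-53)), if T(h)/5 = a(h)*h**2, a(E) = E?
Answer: 1/69109983 ≈ 1.4470e-8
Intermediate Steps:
T(h) = 5*h**3 (T(h) = 5*(h*h**2) = 5*h**3)
1/(T(240) + (56 + 133)*(-53)) = 1/(5*240**3 + (56 + 133)*(-53)) = 1/(5*13824000 + 189*(-53)) = 1/(69120000 - 10017) = 1/69109983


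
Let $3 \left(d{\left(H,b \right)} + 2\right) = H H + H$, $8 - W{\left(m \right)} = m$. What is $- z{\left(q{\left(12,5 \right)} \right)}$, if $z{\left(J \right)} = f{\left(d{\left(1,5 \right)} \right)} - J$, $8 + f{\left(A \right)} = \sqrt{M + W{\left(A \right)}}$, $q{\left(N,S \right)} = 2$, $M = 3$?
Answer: $10 - \frac{\sqrt{111}}{3} \approx 6.4881$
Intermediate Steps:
$W{\left(m \right)} = 8 - m$
$d{\left(H,b \right)} = -2 + \frac{H}{3} + \frac{H^{2}}{3}$ ($d{\left(H,b \right)} = -2 + \frac{H H + H}{3} = -2 + \frac{H^{2} + H}{3} = -2 + \frac{H + H^{2}}{3} = -2 + \left(\frac{H}{3} + \frac{H^{2}}{3}\right) = -2 + \frac{H}{3} + \frac{H^{2}}{3}$)
$f{\left(A \right)} = -8 + \sqrt{11 - A}$ ($f{\left(A \right)} = -8 + \sqrt{3 - \left(-8 + A\right)} = -8 + \sqrt{11 - A}$)
$z{\left(J \right)} = -8 - J + \frac{\sqrt{111}}{3}$ ($z{\left(J \right)} = \left(-8 + \sqrt{11 - \left(-2 + \frac{1}{3} \cdot 1 + \frac{1^{2}}{3}\right)}\right) - J = \left(-8 + \sqrt{11 - \left(-2 + \frac{1}{3} + \frac{1}{3} \cdot 1\right)}\right) - J = \left(-8 + \sqrt{11 - \left(-2 + \frac{1}{3} + \frac{1}{3}\right)}\right) - J = \left(-8 + \sqrt{11 - - \frac{4}{3}}\right) - J = \left(-8 + \sqrt{11 + \frac{4}{3}}\right) - J = \left(-8 + \sqrt{\frac{37}{3}}\right) - J = \left(-8 + \frac{\sqrt{111}}{3}\right) - J = -8 - J + \frac{\sqrt{111}}{3}$)
$- z{\left(q{\left(12,5 \right)} \right)} = - (-8 - 2 + \frac{\sqrt{111}}{3}) = - (-10 + \frac{\sqrt{111}}{3}) = 10 - \frac{\sqrt{111}}{3}$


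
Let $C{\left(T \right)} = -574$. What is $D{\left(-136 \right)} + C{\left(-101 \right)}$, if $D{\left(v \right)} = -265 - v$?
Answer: $-703$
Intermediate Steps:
$D{\left(-136 \right)} + C{\left(-101 \right)} = \left(-265 - -136\right) - 574 = \left(-265 + 136\right) - 574 = -129 - 574 = -703$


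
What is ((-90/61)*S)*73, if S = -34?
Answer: 223380/61 ≈ 3662.0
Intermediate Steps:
((-90/61)*S)*73 = (-90/61*(-34))*73 = (-90*1/61*(-34))*73 = -90/61*(-34)*73 = (3060/61)*73 = 223380/61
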